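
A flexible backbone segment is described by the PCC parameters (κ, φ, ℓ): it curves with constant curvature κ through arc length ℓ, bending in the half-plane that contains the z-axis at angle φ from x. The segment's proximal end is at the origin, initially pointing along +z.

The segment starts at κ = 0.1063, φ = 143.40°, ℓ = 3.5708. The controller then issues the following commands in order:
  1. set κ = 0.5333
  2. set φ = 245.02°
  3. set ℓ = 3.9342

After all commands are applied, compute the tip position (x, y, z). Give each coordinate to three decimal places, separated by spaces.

initial: κ=0.1063, φ=143.40°, ℓ=3.5708
cmd 1: set κ=0.5333 → (κ,φ,ℓ)=(0.5333,143.40°,3.5708) → tip=(-1.9982,1.4840,1.7718)
cmd 2: set φ=245.02° → (κ,φ,ℓ)=(0.5333,245.02°,3.5708) → tip=(-1.0511,-2.2561,1.7718)
cmd 3: set ℓ=3.9342 → (κ,φ,ℓ)=(0.5333,245.02°,3.9342) → tip=(-1.1903,-2.5550,1.6204)

-1.190 -2.555 1.620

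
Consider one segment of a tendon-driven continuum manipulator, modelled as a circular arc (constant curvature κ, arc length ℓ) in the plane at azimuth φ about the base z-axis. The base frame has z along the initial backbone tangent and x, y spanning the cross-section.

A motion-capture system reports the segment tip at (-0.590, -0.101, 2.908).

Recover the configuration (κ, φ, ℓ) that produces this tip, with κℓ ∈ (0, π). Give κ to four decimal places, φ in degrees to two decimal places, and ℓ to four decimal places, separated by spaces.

0.1358 189.71 2.9895

ρ = √(x²+y²) = √(-0.590² + -0.101²) = 0.59858
φ = atan2(y, x) mod 360° = atan2(-0.101, -0.590) = 189.7141°
|p|² = ρ² + z² = 0.59858² + 2.908² = 8.81476
κ = 2ρ / |p|² = 2×0.59858 / 8.81476 = 0.13581
θ = 2·atan2(ρ, z) = 2·atan2(0.59858, 2.908) = 0.40601 rad
ℓ = θ/κ = 0.40601/0.13581 = 2.98946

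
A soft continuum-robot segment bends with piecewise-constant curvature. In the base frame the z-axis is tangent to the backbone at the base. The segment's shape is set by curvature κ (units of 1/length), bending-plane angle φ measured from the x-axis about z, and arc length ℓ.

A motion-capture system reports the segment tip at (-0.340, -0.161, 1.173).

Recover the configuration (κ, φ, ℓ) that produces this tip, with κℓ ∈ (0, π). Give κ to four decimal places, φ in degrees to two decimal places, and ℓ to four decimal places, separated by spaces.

ρ = √(x²+y²) = √(-0.340² + -0.161²) = 0.37619
φ = atan2(y, x) mod 360° = atan2(-0.161, -0.340) = 205.3389°
|p|² = ρ² + z² = 0.37619² + 1.173² = 1.51745
κ = 2ρ / |p|² = 2×0.37619 / 1.51745 = 0.49582
θ = 2·atan2(ρ, z) = 2·atan2(0.37619, 1.173) = 0.62069 rad
ℓ = θ/κ = 0.62069/0.49582 = 1.25185

0.4958 205.34 1.2518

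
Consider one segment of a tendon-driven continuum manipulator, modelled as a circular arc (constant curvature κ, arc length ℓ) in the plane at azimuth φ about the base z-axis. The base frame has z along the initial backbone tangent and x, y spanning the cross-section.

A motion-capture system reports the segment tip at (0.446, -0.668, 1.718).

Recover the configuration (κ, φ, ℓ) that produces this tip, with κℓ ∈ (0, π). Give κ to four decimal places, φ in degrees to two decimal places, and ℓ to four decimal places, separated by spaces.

0.4466 303.73 1.9583

ρ = √(x²+y²) = √(0.446² + -0.668²) = 0.80321
φ = atan2(y, x) mod 360° = atan2(-0.668, 0.446) = 303.7296°
|p|² = ρ² + z² = 0.80321² + 1.718² = 3.59666
κ = 2ρ / |p|² = 2×0.80321 / 3.59666 = 0.44664
θ = 2·atan2(ρ, z) = 2·atan2(0.80321, 1.718) = 0.87466 rad
ℓ = θ/κ = 0.87466/0.44664 = 1.95832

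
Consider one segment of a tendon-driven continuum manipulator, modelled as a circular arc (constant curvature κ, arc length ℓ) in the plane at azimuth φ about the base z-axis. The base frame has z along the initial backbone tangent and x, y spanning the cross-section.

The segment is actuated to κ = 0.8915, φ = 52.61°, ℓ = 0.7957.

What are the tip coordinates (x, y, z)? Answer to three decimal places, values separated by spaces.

0.164 0.215 0.731

θ = κ·ℓ = 0.8915 × 0.7957 = 0.70937 rad
ρ = (1 − cos θ)/κ = (1 − 0.75877)/0.8915 = 0.27058
z = sin θ / κ = 0.65135/0.8915 = 0.73063
x = ρ cos φ = 0.27058 × cos(52.61°) = 0.16431
y = ρ sin φ = 0.27058 × sin(52.61°) = 0.21498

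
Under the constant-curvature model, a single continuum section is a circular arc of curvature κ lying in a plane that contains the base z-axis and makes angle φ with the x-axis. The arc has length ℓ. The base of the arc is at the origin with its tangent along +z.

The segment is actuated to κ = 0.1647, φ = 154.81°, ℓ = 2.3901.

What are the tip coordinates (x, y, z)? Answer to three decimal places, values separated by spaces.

θ = κ·ℓ = 0.1647 × 2.3901 = 0.39365 rad
ρ = (1 − cos θ)/κ = (1 − 0.92352)/0.1647 = 0.46439
z = sin θ / κ = 0.38356/0.1647 = 2.32885
x = ρ cos φ = 0.46439 × cos(154.81°) = -0.42022
y = ρ sin φ = 0.46439 × sin(154.81°) = 0.19765

-0.420 0.198 2.329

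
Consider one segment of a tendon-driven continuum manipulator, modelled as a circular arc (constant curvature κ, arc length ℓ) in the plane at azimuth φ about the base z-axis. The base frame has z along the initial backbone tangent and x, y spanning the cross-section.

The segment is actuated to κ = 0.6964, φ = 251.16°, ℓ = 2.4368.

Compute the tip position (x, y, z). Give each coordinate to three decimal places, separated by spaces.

-0.522 -1.530 1.425

θ = κ·ℓ = 0.6964 × 2.4368 = 1.69699 rad
ρ = (1 − cos θ)/κ = (1 − -0.12586)/0.6964 = 1.61668
z = sin θ / κ = 0.99205/0.6964 = 1.42454
x = ρ cos φ = 1.61668 × cos(251.16°) = -0.52207
y = ρ sin φ = 1.61668 × sin(251.16°) = -1.53007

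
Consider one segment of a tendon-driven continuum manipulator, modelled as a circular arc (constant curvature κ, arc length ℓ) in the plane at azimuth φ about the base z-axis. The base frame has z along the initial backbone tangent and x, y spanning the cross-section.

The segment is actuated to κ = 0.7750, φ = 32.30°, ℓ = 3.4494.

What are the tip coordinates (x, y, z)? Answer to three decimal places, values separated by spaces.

2.064 1.305 0.582

θ = κ·ℓ = 0.7750 × 3.4494 = 2.67328 rad
ρ = (1 − cos θ)/κ = (1 − -0.89233)/0.7750 = 2.44172
z = sin θ / κ = 0.45138/0.7750 = 0.58242
x = ρ cos φ = 2.44172 × cos(32.30°) = 2.06389
y = ρ sin φ = 2.44172 × sin(32.30°) = 1.30474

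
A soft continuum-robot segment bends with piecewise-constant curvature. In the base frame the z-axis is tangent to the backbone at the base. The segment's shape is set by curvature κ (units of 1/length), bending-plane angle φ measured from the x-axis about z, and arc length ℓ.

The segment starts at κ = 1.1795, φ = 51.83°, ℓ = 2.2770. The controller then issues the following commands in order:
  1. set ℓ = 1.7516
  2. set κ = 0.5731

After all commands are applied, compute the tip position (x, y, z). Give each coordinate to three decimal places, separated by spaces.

0.499 0.635 1.472

initial: κ=1.1795, φ=51.83°, ℓ=2.2770
cmd 1: set ℓ=1.7516 → (κ,φ,ℓ)=(1.1795,51.83°,1.7516) → tip=(0.7729,0.9833,0.7460)
cmd 2: set κ=0.5731 → (κ,φ,ℓ)=(0.5731,51.83°,1.7516) → tip=(0.4992,0.6351,1.4719)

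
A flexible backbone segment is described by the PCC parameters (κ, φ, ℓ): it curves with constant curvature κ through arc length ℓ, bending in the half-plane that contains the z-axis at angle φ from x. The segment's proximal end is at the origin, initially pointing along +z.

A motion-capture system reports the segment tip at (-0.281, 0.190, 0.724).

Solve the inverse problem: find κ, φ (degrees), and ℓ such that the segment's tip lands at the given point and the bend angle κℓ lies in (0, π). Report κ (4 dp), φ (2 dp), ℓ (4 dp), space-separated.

1.0613 145.94 0.8257

ρ = √(x²+y²) = √(-0.281² + 0.190²) = 0.33921
φ = atan2(y, x) mod 360° = atan2(0.190, -0.281) = 145.9351°
|p|² = ρ² + z² = 0.33921² + 0.724² = 0.63924
κ = 2ρ / |p|² = 2×0.33921 / 0.63924 = 1.06129
θ = 2·atan2(ρ, z) = 2·atan2(0.33921, 0.724) = 0.87629 rad
ℓ = θ/κ = 0.87629/1.06129 = 0.82569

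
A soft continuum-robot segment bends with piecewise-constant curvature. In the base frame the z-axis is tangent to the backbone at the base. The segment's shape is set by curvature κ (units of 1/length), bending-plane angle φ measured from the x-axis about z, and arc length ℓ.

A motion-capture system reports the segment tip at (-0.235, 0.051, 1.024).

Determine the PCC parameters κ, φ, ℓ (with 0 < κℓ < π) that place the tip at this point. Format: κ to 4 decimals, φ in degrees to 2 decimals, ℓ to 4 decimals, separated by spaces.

ρ = √(x²+y²) = √(-0.235² + 0.051²) = 0.24047
φ = atan2(y, x) mod 360° = atan2(0.051, -0.235) = 167.7555°
|p|² = ρ² + z² = 0.24047² + 1.024² = 1.10640
κ = 2ρ / |p|² = 2×0.24047 / 1.10640 = 0.43469
θ = 2·atan2(ρ, z) = 2·atan2(0.24047, 1.024) = 0.46131 rad
ℓ = θ/κ = 0.46131/0.43469 = 1.06124

0.4347 167.76 1.0612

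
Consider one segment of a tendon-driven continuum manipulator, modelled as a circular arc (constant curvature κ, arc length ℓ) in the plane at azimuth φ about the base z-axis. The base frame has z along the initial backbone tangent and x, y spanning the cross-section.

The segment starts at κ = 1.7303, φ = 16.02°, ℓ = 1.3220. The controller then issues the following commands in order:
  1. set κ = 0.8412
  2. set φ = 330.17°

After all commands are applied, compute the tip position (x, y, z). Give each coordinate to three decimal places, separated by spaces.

initial: κ=1.7303, φ=16.02°, ℓ=1.3220
cmd 1: set κ=0.8412 → (κ,φ,ℓ)=(0.8412,16.02°,1.3220) → tip=(0.6367,0.1828,1.0659)
cmd 2: set φ=330.17° → (κ,φ,ℓ)=(0.8412,330.17°,1.3220) → tip=(0.5746,-0.3295,1.0659)

0.575 -0.329 1.066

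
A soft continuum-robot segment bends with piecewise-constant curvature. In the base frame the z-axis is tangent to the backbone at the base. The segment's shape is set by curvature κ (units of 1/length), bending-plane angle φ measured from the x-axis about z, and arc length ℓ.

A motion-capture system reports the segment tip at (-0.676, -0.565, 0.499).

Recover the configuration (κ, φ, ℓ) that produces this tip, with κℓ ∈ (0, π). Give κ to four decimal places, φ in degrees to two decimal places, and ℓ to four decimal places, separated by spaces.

ρ = √(x²+y²) = √(-0.676² + -0.565²) = 0.88102
φ = atan2(y, x) mod 360° = atan2(-0.565, -0.676) = 219.8888°
|p|² = ρ² + z² = 0.88102² + 0.499² = 1.02520
κ = 2ρ / |p|² = 2×0.88102 / 1.02520 = 1.71873
θ = 2·atan2(ρ, z) = 2·atan2(0.88102, 0.499) = 2.11092 rad
ℓ = θ/κ = 2.11092/1.71873 = 1.22818

1.7187 219.89 1.2282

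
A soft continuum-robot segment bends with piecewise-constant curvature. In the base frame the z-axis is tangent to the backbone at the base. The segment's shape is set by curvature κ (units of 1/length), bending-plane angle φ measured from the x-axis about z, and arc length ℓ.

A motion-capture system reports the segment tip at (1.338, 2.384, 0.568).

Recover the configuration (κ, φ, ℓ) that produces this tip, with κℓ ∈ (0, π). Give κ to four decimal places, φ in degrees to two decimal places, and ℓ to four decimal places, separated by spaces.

0.7013 60.70 3.8954

ρ = √(x²+y²) = √(1.338² + 2.384²) = 2.73381
φ = atan2(y, x) mod 360° = atan2(2.384, 1.338) = 60.6970°
|p|² = ρ² + z² = 2.73381² + 0.568² = 7.79632
κ = 2ρ / |p|² = 2×2.73381 / 7.79632 = 0.70131
θ = 2·atan2(ρ, z) = 2·atan2(2.73381, 0.568) = 2.73188 rad
ℓ = θ/κ = 2.73188/0.70131 = 3.89542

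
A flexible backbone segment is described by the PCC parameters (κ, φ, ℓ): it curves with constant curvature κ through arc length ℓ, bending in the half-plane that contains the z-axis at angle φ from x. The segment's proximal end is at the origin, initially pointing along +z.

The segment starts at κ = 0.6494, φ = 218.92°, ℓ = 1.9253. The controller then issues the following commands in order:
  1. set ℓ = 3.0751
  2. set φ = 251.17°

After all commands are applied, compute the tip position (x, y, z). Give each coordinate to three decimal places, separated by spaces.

initial: κ=0.6494, φ=218.92°, ℓ=1.9253
cmd 1: set ℓ=3.0751 → (κ,φ,ℓ)=(0.6494,218.92°,3.0751) → tip=(-1.6933,-1.3673,1.4021)
cmd 2: set φ=251.17° → (κ,φ,ℓ)=(0.6494,251.17°,3.0751) → tip=(-0.7025,-2.0600,1.4021)

-0.702 -2.060 1.402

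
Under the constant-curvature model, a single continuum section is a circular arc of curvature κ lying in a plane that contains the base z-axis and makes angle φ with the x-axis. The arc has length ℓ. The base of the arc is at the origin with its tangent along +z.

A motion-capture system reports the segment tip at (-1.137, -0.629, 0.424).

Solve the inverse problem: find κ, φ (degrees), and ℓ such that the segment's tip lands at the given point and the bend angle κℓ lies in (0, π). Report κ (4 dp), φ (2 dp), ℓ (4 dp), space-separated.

ρ = √(x²+y²) = √(-1.137² + -0.629²) = 1.29939
φ = atan2(y, x) mod 360° = atan2(-0.629, -1.137) = 208.9518°
|p|² = ρ² + z² = 1.29939² + 0.424² = 1.86819
κ = 2ρ / |p|² = 2×1.29939 / 1.86819 = 1.39107
θ = 2·atan2(ρ, z) = 2·atan2(1.29939, 0.424) = 2.51076 rad
ℓ = θ/κ = 2.51076/1.39107 = 1.80492

1.3911 208.95 1.8049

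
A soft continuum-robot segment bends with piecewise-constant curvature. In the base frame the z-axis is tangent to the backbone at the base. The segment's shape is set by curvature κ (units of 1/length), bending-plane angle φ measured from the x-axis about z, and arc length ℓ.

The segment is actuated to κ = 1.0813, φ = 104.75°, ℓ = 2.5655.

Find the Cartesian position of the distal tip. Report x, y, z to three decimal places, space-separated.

-0.455 1.729 0.332

θ = κ·ℓ = 1.0813 × 2.5655 = 2.77408 rad
ρ = (1 − cos θ)/κ = (1 − -0.93322)/1.0813 = 1.78787
z = sin θ / κ = 0.35930/1.0813 = 0.33229
x = ρ cos φ = 1.78787 × cos(104.75°) = -0.45519
y = ρ sin φ = 1.78787 × sin(104.75°) = 1.72895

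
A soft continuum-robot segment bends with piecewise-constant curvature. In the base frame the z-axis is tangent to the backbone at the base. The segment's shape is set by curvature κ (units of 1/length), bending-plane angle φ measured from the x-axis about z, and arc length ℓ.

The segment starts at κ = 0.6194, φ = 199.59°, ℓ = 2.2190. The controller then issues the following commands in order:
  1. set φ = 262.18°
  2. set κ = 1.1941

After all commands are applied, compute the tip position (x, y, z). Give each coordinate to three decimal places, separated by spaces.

-0.214 -1.561 0.396

initial: κ=0.6194, φ=199.59°, ℓ=2.2190
cmd 1: set φ=262.18° → (κ,φ,ℓ)=(0.6194,262.18°,2.2190) → tip=(-0.1768,-1.2874,1.5834)
cmd 2: set κ=1.1941 → (κ,φ,ℓ)=(1.1941,262.18°,2.2190) → tip=(-0.2144,-1.5610,0.3955)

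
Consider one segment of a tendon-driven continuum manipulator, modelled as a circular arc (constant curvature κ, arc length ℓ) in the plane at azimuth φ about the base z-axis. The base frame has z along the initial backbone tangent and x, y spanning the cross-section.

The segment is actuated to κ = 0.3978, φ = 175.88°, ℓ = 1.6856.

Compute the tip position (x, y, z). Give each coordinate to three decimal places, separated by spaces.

θ = κ·ℓ = 0.3978 × 1.6856 = 0.67053 rad
ρ = (1 − cos θ)/κ = (1 − 0.78349)/0.3978 = 0.54426
z = sin θ / κ = 0.62140/0.3978 = 1.56210
x = ρ cos φ = 0.54426 × cos(175.88°) = -0.54286
y = ρ sin φ = 0.54426 × sin(175.88°) = 0.03910

-0.543 0.039 1.562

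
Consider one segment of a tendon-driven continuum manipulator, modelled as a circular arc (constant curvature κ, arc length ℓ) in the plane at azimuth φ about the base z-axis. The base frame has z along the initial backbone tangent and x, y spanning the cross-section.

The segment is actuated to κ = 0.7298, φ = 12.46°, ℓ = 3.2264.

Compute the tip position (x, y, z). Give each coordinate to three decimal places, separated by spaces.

θ = κ·ℓ = 0.7298 × 3.2264 = 2.35463 rad
ρ = (1 − cos θ)/κ = (1 − -0.70600)/0.7298 = 2.33762
z = sin θ / κ = 0.70821/0.7298 = 0.97042
x = ρ cos φ = 2.33762 × cos(12.46°) = 2.28256
y = ρ sin φ = 2.33762 × sin(12.46°) = 0.50436

2.283 0.504 0.970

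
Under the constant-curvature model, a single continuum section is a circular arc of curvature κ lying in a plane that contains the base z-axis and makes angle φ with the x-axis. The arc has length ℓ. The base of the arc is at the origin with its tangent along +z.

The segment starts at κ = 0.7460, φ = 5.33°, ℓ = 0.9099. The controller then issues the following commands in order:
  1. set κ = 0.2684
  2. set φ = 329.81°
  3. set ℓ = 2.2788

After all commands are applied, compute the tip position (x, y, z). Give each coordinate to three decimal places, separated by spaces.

initial: κ=0.7460, φ=5.33°, ℓ=0.9099
cmd 1: set κ=0.2684 → (κ,φ,ℓ)=(0.2684,5.33°,0.9099) → tip=(0.1101,0.0103,0.9009)
cmd 2: set φ=329.81° → (κ,φ,ℓ)=(0.2684,329.81°,0.9099) → tip=(0.0956,-0.0556,0.9009)
cmd 3: set ℓ=2.2788 → (κ,φ,ℓ)=(0.2684,329.81°,2.2788) → tip=(0.5838,-0.3397,2.1394)

0.584 -0.340 2.139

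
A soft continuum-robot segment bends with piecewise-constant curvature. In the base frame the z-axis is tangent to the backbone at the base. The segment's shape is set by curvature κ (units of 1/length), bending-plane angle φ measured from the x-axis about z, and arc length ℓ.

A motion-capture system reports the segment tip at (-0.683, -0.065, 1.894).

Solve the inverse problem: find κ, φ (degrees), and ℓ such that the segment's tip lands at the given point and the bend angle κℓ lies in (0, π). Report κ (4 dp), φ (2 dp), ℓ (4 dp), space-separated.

0.3381 185.44 2.0556

ρ = √(x²+y²) = √(-0.683² + -0.065²) = 0.68609
φ = atan2(y, x) mod 360° = atan2(-0.065, -0.683) = 185.4364°
|p|² = ρ² + z² = 0.68609² + 1.894² = 4.05795
κ = 2ρ / |p|² = 2×0.68609 / 4.05795 = 0.33814
θ = 2·atan2(ρ, z) = 2·atan2(0.68609, 1.894) = 0.69508 rad
ℓ = θ/κ = 0.69508/0.33814 = 2.05557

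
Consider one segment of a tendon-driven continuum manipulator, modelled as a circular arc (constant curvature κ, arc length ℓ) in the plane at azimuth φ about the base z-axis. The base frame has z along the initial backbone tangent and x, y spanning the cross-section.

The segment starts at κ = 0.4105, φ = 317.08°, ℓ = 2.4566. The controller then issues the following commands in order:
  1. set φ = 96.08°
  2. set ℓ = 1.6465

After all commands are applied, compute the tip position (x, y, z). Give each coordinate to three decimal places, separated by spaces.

-0.057 0.533 1.524

initial: κ=0.4105, φ=317.08°, ℓ=2.4566
cmd 1: set φ=96.08° → (κ,φ,ℓ)=(0.4105,96.08°,2.4566) → tip=(-0.1204,1.1308,2.0609)
cmd 2: set ℓ=1.6465 → (κ,φ,ℓ)=(0.4105,96.08°,1.6465) → tip=(-0.0567,0.5325,1.5240)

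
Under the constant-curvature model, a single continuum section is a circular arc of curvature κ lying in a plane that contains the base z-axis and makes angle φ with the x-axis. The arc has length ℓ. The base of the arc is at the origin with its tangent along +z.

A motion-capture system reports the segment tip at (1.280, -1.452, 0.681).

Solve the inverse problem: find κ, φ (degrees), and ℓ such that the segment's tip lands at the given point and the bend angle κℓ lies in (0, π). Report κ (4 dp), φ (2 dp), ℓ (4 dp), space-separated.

ρ = √(x²+y²) = √(1.280² + -1.452²) = 1.93564
φ = atan2(y, x) mod 360° = atan2(-1.452, 1.280) = 311.3976°
|p|² = ρ² + z² = 1.93564² + 0.681² = 4.21047
κ = 2ρ / |p|² = 2×1.93564 / 4.21047 = 0.91944
θ = 2·atan2(ρ, z) = 2·atan2(1.93564, 0.681) = 2.46500 rad
ℓ = θ/κ = 2.46500/0.91944 = 2.68097

0.9194 311.40 2.6810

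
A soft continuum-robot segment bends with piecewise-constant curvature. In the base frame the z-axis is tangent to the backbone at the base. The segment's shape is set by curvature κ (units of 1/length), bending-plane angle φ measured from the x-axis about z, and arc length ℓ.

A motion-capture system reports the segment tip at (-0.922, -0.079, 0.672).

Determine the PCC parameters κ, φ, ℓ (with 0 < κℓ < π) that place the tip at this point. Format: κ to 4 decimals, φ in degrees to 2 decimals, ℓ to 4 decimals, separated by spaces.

1.4150 184.90 1.3324

ρ = √(x²+y²) = √(-0.922² + -0.079²) = 0.92538
φ = atan2(y, x) mod 360° = atan2(-0.079, -0.922) = 184.8973°
|p|² = ρ² + z² = 0.92538² + 0.672² = 1.30791
κ = 2ρ / |p|² = 2×0.92538 / 1.30791 = 1.41505
θ = 2·atan2(ρ, z) = 2·atan2(0.92538, 0.672) = 1.88542 rad
ℓ = θ/κ = 1.88542/1.41505 = 1.33240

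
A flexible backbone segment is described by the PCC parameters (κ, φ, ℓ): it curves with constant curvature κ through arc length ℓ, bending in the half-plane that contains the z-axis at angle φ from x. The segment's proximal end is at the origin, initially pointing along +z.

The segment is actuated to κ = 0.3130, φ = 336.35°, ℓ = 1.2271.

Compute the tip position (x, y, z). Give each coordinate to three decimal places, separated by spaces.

θ = κ·ℓ = 0.3130 × 1.2271 = 0.38408 rad
ρ = (1 − cos θ)/κ = (1 − 0.92714)/0.3130 = 0.23277
z = sin θ / κ = 0.37471/0.3130 = 1.19715
x = ρ cos φ = 0.23277 × cos(336.35°) = 0.21322
y = ρ sin φ = 0.23277 × sin(336.35°) = -0.09338

0.213 -0.093 1.197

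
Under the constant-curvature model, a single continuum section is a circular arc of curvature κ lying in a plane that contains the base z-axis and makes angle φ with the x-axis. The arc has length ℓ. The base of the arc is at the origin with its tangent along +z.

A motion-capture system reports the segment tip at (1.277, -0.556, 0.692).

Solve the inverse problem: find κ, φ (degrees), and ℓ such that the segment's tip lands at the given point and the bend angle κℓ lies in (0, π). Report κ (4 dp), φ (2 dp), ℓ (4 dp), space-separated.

ρ = √(x²+y²) = √(1.277² + -0.556²) = 1.39279
φ = atan2(y, x) mod 360° = atan2(-0.556, 1.277) = 336.4719°
|p|² = ρ² + z² = 1.39279² + 0.692² = 2.41873
κ = 2ρ / |p|² = 2×1.39279 / 2.41873 = 1.15167
θ = 2·atan2(ρ, z) = 2·atan2(1.39279, 0.692) = 2.21935 rad
ℓ = θ/κ = 2.21935/1.15167 = 1.92707

1.1517 336.47 1.9271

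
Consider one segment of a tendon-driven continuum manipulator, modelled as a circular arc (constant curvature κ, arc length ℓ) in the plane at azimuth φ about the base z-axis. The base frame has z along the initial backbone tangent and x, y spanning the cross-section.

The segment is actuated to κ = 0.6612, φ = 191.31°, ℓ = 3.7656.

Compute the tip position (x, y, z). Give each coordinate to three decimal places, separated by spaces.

-2.662 -0.532 0.917

θ = κ·ℓ = 0.6612 × 3.7656 = 2.48981 rad
ρ = (1 − cos θ)/κ = (1 − -0.79501)/0.6612 = 2.71477
z = sin θ / κ = 0.60660/0.6612 = 0.91742
x = ρ cos φ = 2.71477 × cos(191.31°) = -2.66205
y = ρ sin φ = 2.71477 × sin(191.31°) = -0.53241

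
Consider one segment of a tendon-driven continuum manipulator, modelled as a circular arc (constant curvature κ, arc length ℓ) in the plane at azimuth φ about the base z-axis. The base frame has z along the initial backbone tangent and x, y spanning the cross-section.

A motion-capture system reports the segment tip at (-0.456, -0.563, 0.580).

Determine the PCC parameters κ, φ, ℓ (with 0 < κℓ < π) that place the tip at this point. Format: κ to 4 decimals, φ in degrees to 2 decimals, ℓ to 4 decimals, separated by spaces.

1.6823 230.99 1.0649

ρ = √(x²+y²) = √(-0.456² + -0.563²) = 0.72450
φ = atan2(y, x) mod 360° = atan2(-0.563, -0.456) = 230.9944°
|p|² = ρ² + z² = 0.72450² + 0.580² = 0.86130
κ = 2ρ / |p|² = 2×0.72450 / 0.86130 = 1.68234
θ = 2·atan2(ρ, z) = 2·atan2(0.72450, 0.580) = 1.79144 rad
ℓ = θ/κ = 1.79144/1.68234 = 1.06485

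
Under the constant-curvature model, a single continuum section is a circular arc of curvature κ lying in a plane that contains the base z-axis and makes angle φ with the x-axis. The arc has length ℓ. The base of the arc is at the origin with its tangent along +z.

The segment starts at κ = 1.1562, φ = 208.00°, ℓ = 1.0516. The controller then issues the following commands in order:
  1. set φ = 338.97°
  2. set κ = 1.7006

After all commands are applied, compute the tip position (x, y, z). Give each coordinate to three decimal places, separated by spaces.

initial: κ=1.1562, φ=208.00°, ℓ=1.0516
cmd 1: set φ=338.97° → (κ,φ,ℓ)=(1.1562,338.97°,1.0516) → tip=(0.5267,-0.2025,0.8110)
cmd 2: set κ=1.7006 → (κ,φ,ℓ)=(1.7006,338.97°,1.0516) → tip=(0.6673,-0.2566,0.5742)

0.667 -0.257 0.574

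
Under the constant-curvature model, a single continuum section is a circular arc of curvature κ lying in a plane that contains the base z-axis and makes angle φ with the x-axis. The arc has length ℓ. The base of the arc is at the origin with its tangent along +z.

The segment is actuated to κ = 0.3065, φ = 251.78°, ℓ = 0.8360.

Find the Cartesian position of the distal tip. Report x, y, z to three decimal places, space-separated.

θ = κ·ℓ = 0.3065 × 0.8360 = 0.25623 rad
ρ = (1 − cos θ)/κ = (1 − 0.96735)/0.3065 = 0.10652
z = sin θ / κ = 0.25344/0.3065 = 0.82688
x = ρ cos φ = 0.10652 × cos(251.78°) = -0.03331
y = ρ sin φ = 0.10652 × sin(251.78°) = -0.10118

-0.033 -0.101 0.827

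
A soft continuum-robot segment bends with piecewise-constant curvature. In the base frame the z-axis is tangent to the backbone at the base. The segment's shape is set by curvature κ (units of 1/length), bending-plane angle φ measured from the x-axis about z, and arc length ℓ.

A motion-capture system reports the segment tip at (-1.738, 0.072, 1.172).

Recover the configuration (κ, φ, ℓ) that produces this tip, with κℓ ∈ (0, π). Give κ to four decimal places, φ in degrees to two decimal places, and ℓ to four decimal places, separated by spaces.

ρ = √(x²+y²) = √(-1.738² + 0.072²) = 1.73949
φ = atan2(y, x) mod 360° = atan2(0.072, -1.738) = 177.6278°
|p|² = ρ² + z² = 1.73949² + 1.172² = 4.39941
κ = 2ρ / |p|² = 2×1.73949 / 4.39941 = 0.79078
θ = 2·atan2(ρ, z) = 2·atan2(1.73949, 1.172) = 1.95580 rad
ℓ = θ/κ = 1.95580/0.79078 = 2.47324

0.7908 177.63 2.4732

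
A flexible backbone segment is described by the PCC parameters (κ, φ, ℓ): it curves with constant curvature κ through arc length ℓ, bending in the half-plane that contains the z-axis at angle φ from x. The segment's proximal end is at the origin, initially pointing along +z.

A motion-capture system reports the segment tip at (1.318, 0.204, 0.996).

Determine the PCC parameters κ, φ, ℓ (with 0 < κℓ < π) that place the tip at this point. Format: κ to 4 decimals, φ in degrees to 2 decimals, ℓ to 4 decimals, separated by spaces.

0.9627 8.80 1.9307

ρ = √(x²+y²) = √(1.318² + 0.204²) = 1.33369
φ = atan2(y, x) mod 360° = atan2(0.204, 1.318) = 8.7984°
|p|² = ρ² + z² = 1.33369² + 0.996² = 2.77076
κ = 2ρ / |p|² = 2×1.33369 / 2.77076 = 0.96269
θ = 2·atan2(ρ, z) = 2·atan2(1.33369, 0.996) = 1.85870 rad
ℓ = θ/κ = 1.85870/0.96269 = 1.93072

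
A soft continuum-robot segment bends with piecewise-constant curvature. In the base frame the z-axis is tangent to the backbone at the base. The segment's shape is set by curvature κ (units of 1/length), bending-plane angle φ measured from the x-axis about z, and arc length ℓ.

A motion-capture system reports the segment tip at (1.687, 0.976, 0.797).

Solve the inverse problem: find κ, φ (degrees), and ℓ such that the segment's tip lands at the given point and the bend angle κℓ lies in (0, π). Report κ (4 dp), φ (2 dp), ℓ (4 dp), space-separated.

ρ = √(x²+y²) = √(1.687² + 0.976²) = 1.94899
φ = atan2(y, x) mod 360° = atan2(0.976, 1.687) = 30.0512°
|p|² = ρ² + z² = 1.94899² + 0.797² = 4.43375
κ = 2ρ / |p|² = 2×1.94899 / 4.43375 = 0.87916
θ = 2·atan2(ρ, z) = 2·atan2(1.94899, 0.797) = 2.36523 rad
ℓ = θ/κ = 2.36523/0.87916 = 2.69033

0.8792 30.05 2.6903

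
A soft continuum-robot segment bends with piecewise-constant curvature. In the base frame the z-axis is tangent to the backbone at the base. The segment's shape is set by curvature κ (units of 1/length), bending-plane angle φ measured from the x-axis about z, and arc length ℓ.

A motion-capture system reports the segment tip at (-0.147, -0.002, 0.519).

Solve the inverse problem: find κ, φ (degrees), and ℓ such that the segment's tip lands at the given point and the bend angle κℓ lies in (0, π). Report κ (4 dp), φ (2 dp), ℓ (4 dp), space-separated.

1.0105 180.78 0.5463

ρ = √(x²+y²) = √(-0.147² + -0.002²) = 0.14701
φ = atan2(y, x) mod 360° = atan2(-0.002, -0.147) = 180.7795°
|p|² = ρ² + z² = 0.14701² + 0.519² = 0.29097
κ = 2ρ / |p|² = 2×0.14701 / 0.29097 = 1.01049
θ = 2·atan2(ρ, z) = 2·atan2(0.14701, 0.519) = 0.55206 rad
ℓ = θ/κ = 0.55206/1.01049 = 0.54633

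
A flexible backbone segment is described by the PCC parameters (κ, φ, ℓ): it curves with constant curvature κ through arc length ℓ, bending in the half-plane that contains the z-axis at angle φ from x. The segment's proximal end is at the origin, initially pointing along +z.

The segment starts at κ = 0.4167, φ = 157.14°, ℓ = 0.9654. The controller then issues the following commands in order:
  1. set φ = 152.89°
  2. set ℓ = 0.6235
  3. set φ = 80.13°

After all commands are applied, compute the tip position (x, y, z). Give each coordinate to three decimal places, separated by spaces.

initial: κ=0.4167, φ=157.14°, ℓ=0.9654
cmd 1: set φ=152.89° → (κ,φ,ℓ)=(0.4167,152.89°,0.9654) → tip=(-0.1705,0.0873,0.9396)
cmd 2: set ℓ=0.6235 → (κ,φ,ℓ)=(0.4167,152.89°,0.6235) → tip=(-0.0717,0.0367,0.6165)
cmd 3: set φ=80.13° → (κ,φ,ℓ)=(0.4167,80.13°,0.6235) → tip=(0.0138,0.0793,0.6165)

0.014 0.079 0.617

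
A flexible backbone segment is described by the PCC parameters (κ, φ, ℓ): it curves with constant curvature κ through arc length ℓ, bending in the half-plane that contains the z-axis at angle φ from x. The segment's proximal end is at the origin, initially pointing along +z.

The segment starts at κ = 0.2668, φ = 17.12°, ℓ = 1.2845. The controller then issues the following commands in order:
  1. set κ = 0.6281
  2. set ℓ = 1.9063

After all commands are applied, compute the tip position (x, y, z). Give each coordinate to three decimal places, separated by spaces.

0.966 0.298 1.482

initial: κ=0.2668, φ=17.12°, ℓ=1.2845
cmd 1: set κ=0.6281 → (κ,φ,ℓ)=(0.6281,17.12°,1.2845) → tip=(0.4689,0.1444,1.1496)
cmd 2: set ℓ=1.9063 → (κ,φ,ℓ)=(0.6281,17.12°,1.9063) → tip=(0.9664,0.2977,1.4824)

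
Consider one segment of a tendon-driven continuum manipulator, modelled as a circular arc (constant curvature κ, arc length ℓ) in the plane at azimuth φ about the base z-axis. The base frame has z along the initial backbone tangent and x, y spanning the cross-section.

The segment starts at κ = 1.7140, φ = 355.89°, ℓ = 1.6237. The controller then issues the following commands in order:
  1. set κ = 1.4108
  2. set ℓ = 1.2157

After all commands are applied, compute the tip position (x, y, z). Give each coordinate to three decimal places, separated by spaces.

0.809 -0.058 0.701

initial: κ=1.7140, φ=355.89°, ℓ=1.6237
cmd 1: set κ=1.4108 → (κ,φ,ℓ)=(1.4108,355.89°,1.6237) → tip=(1.1731,-0.0843,0.5329)
cmd 2: set ℓ=1.2157 → (κ,φ,ℓ)=(1.4108,355.89°,1.2157) → tip=(0.8087,-0.0581,0.7014)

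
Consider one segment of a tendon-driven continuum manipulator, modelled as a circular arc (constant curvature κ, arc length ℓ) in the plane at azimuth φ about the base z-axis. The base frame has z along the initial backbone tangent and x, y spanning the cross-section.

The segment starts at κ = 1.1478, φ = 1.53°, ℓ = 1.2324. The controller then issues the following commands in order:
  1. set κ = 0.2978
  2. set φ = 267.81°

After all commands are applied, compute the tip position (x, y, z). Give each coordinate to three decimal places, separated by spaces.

-0.009 -0.223 1.205

initial: κ=1.1478, φ=1.53°, ℓ=1.2324
cmd 1: set κ=0.2978 → (κ,φ,ℓ)=(0.2978,1.53°,1.2324) → tip=(0.2235,0.0060,1.2049)
cmd 2: set φ=267.81° → (κ,φ,ℓ)=(0.2978,267.81°,1.2324) → tip=(-0.0085,-0.2235,1.2049)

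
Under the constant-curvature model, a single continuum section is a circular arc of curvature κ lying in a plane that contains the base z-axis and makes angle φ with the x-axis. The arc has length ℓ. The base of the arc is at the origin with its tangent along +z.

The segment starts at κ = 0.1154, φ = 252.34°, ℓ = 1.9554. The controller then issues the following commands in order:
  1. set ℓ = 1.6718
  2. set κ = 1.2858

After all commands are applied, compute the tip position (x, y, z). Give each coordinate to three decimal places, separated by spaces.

initial: κ=0.1154, φ=252.34°, ℓ=1.9554
cmd 1: set ℓ=1.6718 → (κ,φ,ℓ)=(0.1154,252.34°,1.6718) → tip=(-0.0488,-0.1532,1.6614)
cmd 2: set κ=1.2858 → (κ,φ,ℓ)=(1.2858,252.34°,1.6718) → tip=(-0.3650,-1.1465,0.6510)

-0.365 -1.146 0.651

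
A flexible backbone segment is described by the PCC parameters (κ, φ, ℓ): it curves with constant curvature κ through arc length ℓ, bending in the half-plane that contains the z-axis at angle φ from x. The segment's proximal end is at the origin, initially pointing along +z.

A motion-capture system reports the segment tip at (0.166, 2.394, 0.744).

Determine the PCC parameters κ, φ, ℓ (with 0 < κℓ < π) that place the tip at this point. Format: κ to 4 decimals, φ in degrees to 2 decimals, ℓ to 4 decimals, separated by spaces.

0.7603 86.03 3.3410

ρ = √(x²+y²) = √(0.166² + 2.394²) = 2.39975
φ = atan2(y, x) mod 360° = atan2(2.394, 0.166) = 86.0335°
|p|² = ρ² + z² = 2.39975² + 0.744² = 6.31233
κ = 2ρ / |p|² = 2×2.39975 / 6.31233 = 0.76034
θ = 2·atan2(ρ, z) = 2·atan2(2.39975, 0.744) = 2.54032 rad
ℓ = θ/κ = 2.54032/0.76034 = 3.34105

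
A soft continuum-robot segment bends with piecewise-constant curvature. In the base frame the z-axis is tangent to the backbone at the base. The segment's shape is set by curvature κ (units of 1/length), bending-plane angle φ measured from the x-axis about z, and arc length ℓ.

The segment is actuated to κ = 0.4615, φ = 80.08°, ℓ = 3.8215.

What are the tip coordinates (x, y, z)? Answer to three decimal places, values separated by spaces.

0.445 2.543 2.127

θ = κ·ℓ = 0.4615 × 3.8215 = 1.76362 rad
ρ = (1 − cos θ)/κ = (1 − -0.19163)/0.4615 = 2.58209
z = sin θ / κ = 0.98147/0.4615 = 2.12669
x = ρ cos φ = 2.58209 × cos(80.08°) = 0.44482
y = ρ sin φ = 2.58209 × sin(80.08°) = 2.54348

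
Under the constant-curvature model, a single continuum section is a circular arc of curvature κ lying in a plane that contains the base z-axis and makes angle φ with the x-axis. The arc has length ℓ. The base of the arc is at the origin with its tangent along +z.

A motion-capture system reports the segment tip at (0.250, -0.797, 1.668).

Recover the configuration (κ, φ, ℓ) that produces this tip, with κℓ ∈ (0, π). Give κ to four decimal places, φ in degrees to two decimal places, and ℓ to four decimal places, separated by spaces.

0.4801 287.42 1.9342

ρ = √(x²+y²) = √(0.250² + -0.797²) = 0.83529
φ = atan2(y, x) mod 360° = atan2(-0.797, 0.250) = 287.4154°
|p|² = ρ² + z² = 0.83529² + 1.668² = 3.47993
κ = 2ρ / |p|² = 2×0.83529 / 3.47993 = 0.48006
θ = 2·atan2(ρ, z) = 2·atan2(0.83529, 1.668) = 0.92853 rad
ℓ = θ/κ = 0.92853/0.48006 = 1.93420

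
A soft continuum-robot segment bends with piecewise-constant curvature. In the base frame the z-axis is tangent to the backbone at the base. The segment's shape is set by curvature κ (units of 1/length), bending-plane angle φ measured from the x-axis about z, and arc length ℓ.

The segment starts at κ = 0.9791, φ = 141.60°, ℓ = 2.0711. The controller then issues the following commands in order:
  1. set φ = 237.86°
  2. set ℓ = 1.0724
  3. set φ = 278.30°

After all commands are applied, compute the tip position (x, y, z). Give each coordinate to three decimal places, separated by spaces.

initial: κ=0.9791, φ=141.60°, ℓ=2.0711
cmd 1: set φ=237.86° → (κ,φ,ℓ)=(0.9791,237.86°,2.0711) → tip=(-0.7831,-1.2465,0.9165)
cmd 2: set ℓ=1.0724 → (κ,φ,ℓ)=(0.9791,237.86°,1.0724) → tip=(-0.2730,-0.4345,0.8859)
cmd 3: set φ=278.30° → (κ,φ,ℓ)=(0.9791,278.30°,1.0724) → tip=(0.0741,-0.5078,0.8859)

0.074 -0.508 0.886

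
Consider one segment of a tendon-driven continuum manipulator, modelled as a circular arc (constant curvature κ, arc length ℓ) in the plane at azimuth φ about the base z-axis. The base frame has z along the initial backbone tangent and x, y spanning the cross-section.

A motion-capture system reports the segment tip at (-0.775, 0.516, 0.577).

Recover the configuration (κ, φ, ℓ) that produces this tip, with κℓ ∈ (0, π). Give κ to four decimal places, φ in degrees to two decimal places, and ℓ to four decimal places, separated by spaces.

ρ = √(x²+y²) = √(-0.775² + 0.516²) = 0.93106
φ = atan2(y, x) mod 360° = atan2(0.516, -0.775) = 146.3441°
|p|² = ρ² + z² = 0.93106² + 0.577² = 1.19981
κ = 2ρ / |p|² = 2×0.93106 / 1.19981 = 1.55202
θ = 2·atan2(ρ, z) = 2·atan2(0.93106, 0.577) = 2.03200 rad
ℓ = θ/κ = 2.03200/1.55202 = 1.30926

1.5520 146.34 1.3093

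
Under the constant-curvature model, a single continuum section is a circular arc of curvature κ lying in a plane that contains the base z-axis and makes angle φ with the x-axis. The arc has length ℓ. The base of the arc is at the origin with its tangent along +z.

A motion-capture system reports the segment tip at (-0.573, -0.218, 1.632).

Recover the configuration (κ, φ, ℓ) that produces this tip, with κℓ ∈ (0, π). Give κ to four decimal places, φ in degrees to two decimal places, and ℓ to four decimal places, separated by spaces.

ρ = √(x²+y²) = √(-0.573² + -0.218²) = 0.61307
φ = atan2(y, x) mod 360° = atan2(-0.218, -0.573) = 200.8295°
|p|² = ρ² + z² = 0.61307² + 1.632² = 3.03928
κ = 2ρ / |p|² = 2×0.61307 / 3.03928 = 0.40343
θ = 2·atan2(ρ, z) = 2·atan2(0.61307, 1.632) = 0.71869 rad
ℓ = θ/κ = 0.71869/0.40343 = 1.78144

0.4034 200.83 1.7814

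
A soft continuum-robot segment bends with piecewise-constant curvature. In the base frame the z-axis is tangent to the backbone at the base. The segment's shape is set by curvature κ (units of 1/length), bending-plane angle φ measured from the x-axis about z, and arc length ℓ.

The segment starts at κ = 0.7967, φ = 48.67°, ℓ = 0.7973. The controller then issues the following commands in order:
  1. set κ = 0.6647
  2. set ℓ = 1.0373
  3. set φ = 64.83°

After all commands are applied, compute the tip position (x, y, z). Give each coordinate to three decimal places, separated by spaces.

initial: κ=0.7967, φ=48.67°, ℓ=0.7973
cmd 1: set κ=0.6647 → (κ,φ,ℓ)=(0.6647,48.67°,0.7973) → tip=(0.1363,0.1550,0.7605)
cmd 2: set ℓ=1.0373 → (κ,φ,ℓ)=(0.6647,48.67°,1.0373) → tip=(0.2270,0.2581,0.9570)
cmd 3: set φ=64.83° → (κ,φ,ℓ)=(0.6647,64.83°,1.0373) → tip=(0.1462,0.3110,0.9570)

0.146 0.311 0.957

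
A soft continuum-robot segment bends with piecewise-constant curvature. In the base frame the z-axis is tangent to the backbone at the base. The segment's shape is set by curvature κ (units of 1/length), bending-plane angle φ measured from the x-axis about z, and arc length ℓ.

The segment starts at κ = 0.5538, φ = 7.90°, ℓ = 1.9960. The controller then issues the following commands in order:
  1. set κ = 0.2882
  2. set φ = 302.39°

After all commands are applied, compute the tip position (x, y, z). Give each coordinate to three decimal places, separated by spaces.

initial: κ=0.5538, φ=7.90°, ℓ=1.9960
cmd 1: set κ=0.2882 → (κ,φ,ℓ)=(0.2882,7.90°,1.9960) → tip=(0.5531,0.0768,1.8877)
cmd 2: set φ=302.39° → (κ,φ,ℓ)=(0.2882,302.39°,1.9960) → tip=(0.2991,-0.4716,1.8877)

0.299 -0.472 1.888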